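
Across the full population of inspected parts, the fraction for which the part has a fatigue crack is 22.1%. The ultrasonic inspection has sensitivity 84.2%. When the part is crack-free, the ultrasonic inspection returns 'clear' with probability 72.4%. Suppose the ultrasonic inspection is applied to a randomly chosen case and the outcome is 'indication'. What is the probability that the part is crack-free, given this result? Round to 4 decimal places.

P(¬H | E) ≈ 0.5361

Write H for 'the part has a fatigue crack'. Prior odds H:¬H = 0.221/0.779 = 0.28370. For the 'indication' outcome, the likelihood ratio is 0.842/0.276 = 3.0507.
Posterior odds = 0.28370 × 3.0507 = 0.86548, so P(H|E) = 0.86548/(1+0.86548) = 0.4639. Then P(¬H|E) = 1 − 0.4639 = 0.5361.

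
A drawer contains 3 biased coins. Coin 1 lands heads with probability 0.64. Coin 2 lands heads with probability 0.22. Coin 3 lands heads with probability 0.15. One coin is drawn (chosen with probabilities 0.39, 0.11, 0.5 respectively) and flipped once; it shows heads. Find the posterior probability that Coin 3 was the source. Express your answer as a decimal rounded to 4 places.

Posterior probability ≈ 0.2150

Tabulate prior·likelihood by source: [1] prior 0.39, lik 0.64, product 0.2496; [2] prior 0.11, lik 0.22, product 0.02420; [3] prior 0.5, lik 0.15, product 0.07500.
Normalizing constant = 0.34880; the posterior for Coin 3 is its product over the sum, 0.07500/0.34880 = 0.2150.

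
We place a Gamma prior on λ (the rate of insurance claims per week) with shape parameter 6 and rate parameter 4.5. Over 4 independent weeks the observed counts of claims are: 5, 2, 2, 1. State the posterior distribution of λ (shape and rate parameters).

The Poisson likelihood adds the total count to the shape and the number of exposure periods to the rate. Here ∑xᵢ = 10 and n = 4, so shape 6→16 and rate 4.5→8.5.

Posterior: Gamma(shape=16, rate=8.5)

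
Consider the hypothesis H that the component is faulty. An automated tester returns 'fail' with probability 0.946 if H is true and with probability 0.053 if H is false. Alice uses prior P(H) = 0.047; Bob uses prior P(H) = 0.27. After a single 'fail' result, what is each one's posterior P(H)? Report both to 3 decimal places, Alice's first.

The likelihood ratio for a 'fail' result is 0.946/0.053 = 17.849.
Alice: prior odds 0.047/0.953 = 0.049318; posterior odds 0.88028; posterior probability 0.468.
Bob: prior odds 0.27/0.73 = 0.36986; posterior odds 6.6017; posterior probability 0.868.

Alice: 0.468; Bob: 0.868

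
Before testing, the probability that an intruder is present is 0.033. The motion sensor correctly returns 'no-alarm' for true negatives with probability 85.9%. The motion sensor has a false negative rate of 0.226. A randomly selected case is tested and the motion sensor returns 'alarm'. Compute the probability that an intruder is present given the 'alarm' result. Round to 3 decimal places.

P(H | E) ≈ 0.158

Write H for 'an intruder is present'. Prior odds H:¬H = 0.033/0.967 = 0.034126. For the 'alarm' outcome, the likelihood ratio is 0.774/0.141 = 5.4894.
Posterior odds = 0.034126 × 5.4894 = 0.18733, so P(H|E) = 0.18733/(1+0.18733) = 0.158.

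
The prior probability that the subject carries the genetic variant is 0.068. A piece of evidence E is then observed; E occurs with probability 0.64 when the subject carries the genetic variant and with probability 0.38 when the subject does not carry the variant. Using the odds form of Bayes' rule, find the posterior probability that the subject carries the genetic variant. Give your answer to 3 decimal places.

Posterior probability ≈ 0.109

Prior odds = 0.068/(1−0.068) = 0.072961. In log-odds, ln(0.072961) = -2.6178.
Add log likelihood ratio: ln(1.6842) = 0.52130.
Posterior log-odds = -2.0965, so posterior odds = exp(-2.0965) = 0.12288. Converting, P(H|E) = 0.12288/1.1229 = 0.109.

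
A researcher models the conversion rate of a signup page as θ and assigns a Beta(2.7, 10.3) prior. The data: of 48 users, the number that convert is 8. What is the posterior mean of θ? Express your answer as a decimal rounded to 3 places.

The binomial likelihood is conjugate to the Beta prior: with 8 successes and 40 failures, the posterior is Beta(2.7+8, 10.3+40) = Beta(10.7, 50.3).
E[θ | data] = 10.7/(10.7+50.3) = 0.175.

Posterior mean ≈ 0.175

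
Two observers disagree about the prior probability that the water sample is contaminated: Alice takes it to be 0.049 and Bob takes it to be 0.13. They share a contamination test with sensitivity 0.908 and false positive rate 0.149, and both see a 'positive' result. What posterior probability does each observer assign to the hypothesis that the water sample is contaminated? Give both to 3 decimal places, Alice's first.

Alice: 0.239; Bob: 0.477

The likelihood ratio for a 'positive' result is 0.908/0.149 = 6.0940.
Alice: prior odds 0.049/0.951 = 0.051525; posterior odds 0.31399; posterior probability 0.239.
Bob: prior odds 0.13/0.87 = 0.14943; posterior odds 0.91059; posterior probability 0.477.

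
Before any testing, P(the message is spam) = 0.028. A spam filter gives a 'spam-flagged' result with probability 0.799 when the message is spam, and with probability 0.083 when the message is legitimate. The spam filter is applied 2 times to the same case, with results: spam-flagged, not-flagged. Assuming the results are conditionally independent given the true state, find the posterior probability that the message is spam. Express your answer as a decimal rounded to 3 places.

Posterior P(H) ≈ 0.057

With H the event that the message is spam, the joint likelihood of the observed sequence is P(data|H) = 0.799·0.201 = 0.16060 and P(data|¬H) = 0.083·0.917 = 0.076111.
Bayes: P(H|data) = 0.028·0.16060 / (0.028·0.16060 + 0.972·0.076111) = 0.0044968/0.078477 = 0.0573.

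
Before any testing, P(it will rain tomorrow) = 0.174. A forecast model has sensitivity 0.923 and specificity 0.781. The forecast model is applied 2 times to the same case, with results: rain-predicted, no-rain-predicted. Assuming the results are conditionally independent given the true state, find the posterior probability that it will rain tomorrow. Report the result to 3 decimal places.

Posterior P(H) ≈ 0.080

With H the event that it will rain tomorrow, the joint likelihood of the observed sequence is P(data|H) = 0.923·0.077 = 0.071071 and P(data|¬H) = 0.219·0.781 = 0.17104.
Bayes: P(H|data) = 0.174·0.071071 / (0.174·0.071071 + 0.826·0.17104) = 0.012366/0.15364 = 0.0805.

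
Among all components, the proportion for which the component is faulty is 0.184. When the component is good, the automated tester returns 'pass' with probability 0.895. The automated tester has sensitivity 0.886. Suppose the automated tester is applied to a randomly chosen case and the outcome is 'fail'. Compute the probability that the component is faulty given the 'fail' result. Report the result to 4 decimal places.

P(H | E) ≈ 0.6555

Let H be the event that the component is faulty. P(H) = 0.184, so P(¬H) = 0.816. With E the 'fail' result, P(E|H) = 0.886 and P(E|¬H) = 0.105.
P(E) = 0.886·0.184 + 0.105·0.816 = 0.16302 + 0.085680 = 0.24870.
By Bayes' theorem, P(H|E) = 0.16302 / 0.24870 = 0.6555.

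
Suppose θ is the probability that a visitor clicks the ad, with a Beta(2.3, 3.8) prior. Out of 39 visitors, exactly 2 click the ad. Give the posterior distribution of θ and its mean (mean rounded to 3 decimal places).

The binomial likelihood is conjugate to the Beta prior: with 2 successes and 37 failures, the posterior is Beta(2.3+2, 3.8+37) = Beta(4.3, 40.8).
Posterior mean = α/(α+β) = 4.3/45.1 = 0.095.

Posterior: Beta(4.3, 40.8); mean ≈ 0.095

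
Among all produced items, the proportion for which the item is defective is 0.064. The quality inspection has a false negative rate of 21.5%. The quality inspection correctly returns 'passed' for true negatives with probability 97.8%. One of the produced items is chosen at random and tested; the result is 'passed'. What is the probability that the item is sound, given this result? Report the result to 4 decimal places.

P(¬H | E) ≈ 0.9852

Let H be the event that the item is defective. P(H) = 0.064, so P(¬H) = 0.936. With E the 'passed' result, P(E|H) = 0.215 and P(E|¬H) = 0.978.
P(E) = 0.215·0.064 + 0.978·0.936 = 0.013760 + 0.91541 = 0.92917.
By Bayes' theorem, P(H|E) = 0.013760 / 0.92917 = 0.0148. Hence P(¬H|E) = 1 − 0.0148 = 0.9852.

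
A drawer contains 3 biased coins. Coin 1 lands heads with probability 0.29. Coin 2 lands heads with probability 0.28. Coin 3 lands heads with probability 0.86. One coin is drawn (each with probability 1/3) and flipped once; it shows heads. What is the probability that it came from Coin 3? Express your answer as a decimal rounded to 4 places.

Posterior probability ≈ 0.6014

Tabulate prior·likelihood by source: [1] prior 0.333333, lik 0.29, product 0.09667; [2] prior 0.333333, lik 0.28, product 0.09333; [3] prior 0.333333, lik 0.86, product 0.2867.
Normalizing constant = 0.47667; the posterior for Coin 3 is its product over the sum, 0.2867/0.47667 = 0.6014.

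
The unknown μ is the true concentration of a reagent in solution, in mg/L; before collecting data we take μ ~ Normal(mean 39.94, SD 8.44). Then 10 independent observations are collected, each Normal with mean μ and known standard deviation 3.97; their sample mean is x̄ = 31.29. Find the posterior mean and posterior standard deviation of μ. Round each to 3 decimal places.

Posterior mean ≈ 31.477; posterior SD ≈ 1.242

With known σ, the Normal prior is conjugate. Weight on the data is w = (n/σ²)/(n/σ² + 1/τ₀²) = 0.634482/(0.634482+0.0140383) = 0.97835.
Posterior mean = w·x̄ + (1−w)·μ₀ = 0.97835·31.29 + 0.021647·39.94 = 31.477. Posterior variance = 1/(0.634482+0.0140383) = 1.54197, so SD = 1.242.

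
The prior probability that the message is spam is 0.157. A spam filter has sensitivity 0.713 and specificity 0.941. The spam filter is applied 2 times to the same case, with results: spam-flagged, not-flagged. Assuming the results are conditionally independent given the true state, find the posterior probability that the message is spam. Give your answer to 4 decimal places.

Posterior P(H) ≈ 0.4070

With H the event that the message is spam, the joint likelihood of the observed sequence is P(data|H) = 0.713·0.287 = 0.20463 and P(data|¬H) = 0.059·0.941 = 0.055519.
Bayes: P(H|data) = 0.157·0.20463 / (0.157·0.20463 + 0.843·0.055519) = 0.032127/0.078930 = 0.4070.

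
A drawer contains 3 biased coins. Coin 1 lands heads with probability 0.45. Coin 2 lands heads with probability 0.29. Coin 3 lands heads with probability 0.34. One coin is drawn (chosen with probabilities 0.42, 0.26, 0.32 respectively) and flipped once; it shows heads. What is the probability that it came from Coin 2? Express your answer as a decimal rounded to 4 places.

Posterior probability ≈ 0.2020

P(heads|C1) = 0.45; P(heads|C2) = 0.29; P(heads|C3) = 0.34.
Prior × likelihood for each source: 0.42·0.45=0.1890, 0.26·0.29=0.07540, 0.32·0.34=0.1088. Summing gives P(heads) = 0.37320.
P(Coin 2 | heads) = 0.07540 / 0.37320 = 0.2020.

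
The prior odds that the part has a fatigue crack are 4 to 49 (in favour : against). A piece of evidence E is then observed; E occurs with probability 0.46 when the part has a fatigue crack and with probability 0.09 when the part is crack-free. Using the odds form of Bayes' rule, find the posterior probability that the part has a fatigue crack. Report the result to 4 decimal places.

Prior odds = 4/49 = 0.081633.
Likelihood ratio for E = 0.46/0.09 = 5.1111.
Posterior odds = prior odds × LR = 0.41723.
Posterior probability = odds/(1+odds) = 0.41723/1.4172 = 0.2944.

Posterior probability ≈ 0.2944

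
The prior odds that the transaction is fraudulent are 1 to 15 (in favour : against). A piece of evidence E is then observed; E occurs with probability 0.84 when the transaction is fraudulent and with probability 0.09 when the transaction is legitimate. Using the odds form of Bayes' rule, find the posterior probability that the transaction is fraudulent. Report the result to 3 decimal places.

Prior odds = 1/15 = 0.066667.
Likelihood ratio for E = 0.84/0.09 = 9.3333.
Posterior odds = prior odds × LR = 0.62222.
Posterior probability = odds/(1+odds) = 0.62222/1.6222 = 0.384.

Posterior probability ≈ 0.384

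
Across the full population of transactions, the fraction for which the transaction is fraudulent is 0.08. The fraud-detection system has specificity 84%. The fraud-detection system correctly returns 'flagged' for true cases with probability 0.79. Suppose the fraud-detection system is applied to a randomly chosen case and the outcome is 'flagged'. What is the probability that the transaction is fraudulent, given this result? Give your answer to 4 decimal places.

P(H | E) ≈ 0.3004

Let H be the event that the transaction is fraudulent. P(H) = 0.08, so P(¬H) = 0.92. With E the 'flagged' result, P(E|H) = 0.79 and P(E|¬H) = 0.16.
P(E) = 0.79·0.08 + 0.16·0.92 = 0.063200 + 0.14720 = 0.21040.
By Bayes' theorem, P(H|E) = 0.063200 / 0.21040 = 0.3004.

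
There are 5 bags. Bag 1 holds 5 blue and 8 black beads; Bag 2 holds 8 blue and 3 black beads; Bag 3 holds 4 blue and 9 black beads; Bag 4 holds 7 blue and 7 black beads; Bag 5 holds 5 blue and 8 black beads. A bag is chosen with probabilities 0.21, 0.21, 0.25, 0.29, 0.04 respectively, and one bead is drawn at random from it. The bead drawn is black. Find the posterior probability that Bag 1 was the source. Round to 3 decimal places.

Posterior probability ≈ 0.244

Tabulate prior·likelihood by source: [1] prior 0.21, lik 0.6154, product 0.1292; [2] prior 0.21, lik 0.2727, product 0.05727; [3] prior 0.25, lik 0.6923, product 0.1731; [4] prior 0.29, lik 0.5, product 0.1450; [5] prior 0.04, lik 0.6154, product 0.02462.
Normalizing constant = 0.52920; the posterior for Bag 1 is its product over the sum, 0.1292/0.52920 = 0.244.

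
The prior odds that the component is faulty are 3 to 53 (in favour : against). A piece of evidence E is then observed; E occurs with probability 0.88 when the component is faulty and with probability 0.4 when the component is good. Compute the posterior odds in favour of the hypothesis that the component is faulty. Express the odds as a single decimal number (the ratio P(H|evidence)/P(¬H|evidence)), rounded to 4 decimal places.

Prior odds = 3/53 = 0.056604.
Likelihood ratio for E = 0.88/0.4 = 2.2000.
Posterior odds = prior odds × LR = 0.12453.

Posterior odds ≈ 0.1245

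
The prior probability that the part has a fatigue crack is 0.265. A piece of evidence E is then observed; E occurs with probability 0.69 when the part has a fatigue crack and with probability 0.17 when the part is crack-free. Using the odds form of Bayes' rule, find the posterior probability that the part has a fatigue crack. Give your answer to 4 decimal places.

Prior odds = 0.265/(1−0.265) = 0.36054.
Likelihood ratio for E = 0.69/0.17 = 4.0588.
Posterior odds = prior odds × LR = 1.4634.
Posterior probability = odds/(1+odds) = 1.4634/2.4634 = 0.5941.

Posterior probability ≈ 0.5941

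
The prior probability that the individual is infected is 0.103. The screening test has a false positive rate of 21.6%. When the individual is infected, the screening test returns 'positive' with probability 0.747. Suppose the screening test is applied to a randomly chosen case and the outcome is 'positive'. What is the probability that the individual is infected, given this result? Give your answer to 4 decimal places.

P(H | E) ≈ 0.2842

Write H for 'the individual is infected'. Prior odds H:¬H = 0.103/0.897 = 0.11483. For the 'positive' outcome, the likelihood ratio is 0.747/0.216 = 3.4583.
Posterior odds = 0.11483 × 3.4583 = 0.39711, so P(H|E) = 0.39711/(1+0.39711) = 0.2842.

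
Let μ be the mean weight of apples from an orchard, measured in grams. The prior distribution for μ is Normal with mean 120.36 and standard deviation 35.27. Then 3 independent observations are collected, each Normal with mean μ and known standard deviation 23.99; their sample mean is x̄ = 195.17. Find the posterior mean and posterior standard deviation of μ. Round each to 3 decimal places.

Posterior mean ≈ 185.175; posterior SD ≈ 12.892

With known σ, the Normal prior is conjugate. Weight on the data is w = (n/σ²)/(n/σ² + 1/τ₀²) = 0.00521268/(0.00521268+0.00080388) = 0.86639.
Posterior mean = w·x̄ + (1−w)·μ₀ = 0.86639·195.17 + 0.13361·120.36 = 185.175. Posterior variance = 1/(0.00521268+0.00080388) = 166.208, so SD = 12.892.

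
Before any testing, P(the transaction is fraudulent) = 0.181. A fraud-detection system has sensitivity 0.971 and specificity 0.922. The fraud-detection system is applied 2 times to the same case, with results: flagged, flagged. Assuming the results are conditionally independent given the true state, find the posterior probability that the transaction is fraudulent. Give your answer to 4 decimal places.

Posterior P(H) ≈ 0.9716

Let H be the event that the transaction is fraudulent; start with P(H) = 0.181. P('flagged'|H) = 0.971, P('flagged'|¬H) = 0.078.
Update on result 1 ('flagged'): P(H) ← 0.971·0.1810 / (0.971·0.1810 + 0.078·0.8190) = 0.17575/0.23963 = 0.7334.
Update on result 2 ('flagged'): P(H) ← 0.971·0.7334 / (0.971·0.7334 + 0.078·0.2666) = 0.71215/0.73294 = 0.9716.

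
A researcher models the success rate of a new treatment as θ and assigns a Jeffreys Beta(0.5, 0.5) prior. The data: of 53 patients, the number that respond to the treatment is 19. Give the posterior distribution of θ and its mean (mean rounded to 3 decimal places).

Posterior: Beta(19.5, 34.5); mean ≈ 0.361

The binomial likelihood is conjugate to the Beta prior: with 19 successes and 34 failures, the posterior is Beta(0.5+19, 0.5+34) = Beta(19.5, 34.5).
Posterior mean = α/(α+β) = 19.5/54 = 0.361.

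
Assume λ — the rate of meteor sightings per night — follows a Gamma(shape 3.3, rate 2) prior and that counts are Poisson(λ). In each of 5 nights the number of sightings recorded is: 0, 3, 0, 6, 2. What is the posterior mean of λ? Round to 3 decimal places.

Posterior mean ≈ 2.043

The Poisson likelihood adds the total count to the shape and the number of exposure periods to the rate. Here ∑xᵢ = 11 and n = 5, so shape 3.3→14.3 and rate 2→7.
E[λ | data] = 14.3/7 = 2.043.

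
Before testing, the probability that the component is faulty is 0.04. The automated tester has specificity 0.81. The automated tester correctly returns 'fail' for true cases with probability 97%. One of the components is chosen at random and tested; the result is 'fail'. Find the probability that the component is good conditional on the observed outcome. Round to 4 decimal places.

Write H for 'the component is faulty'. Prior odds H:¬H = 0.04/0.96 = 0.041667. For the 'fail' outcome, the likelihood ratio is 0.97/0.19 = 5.1053.
Posterior odds = 0.041667 × 5.1053 = 0.21272, so P(H|E) = 0.21272/(1+0.21272) = 0.1754. Then P(¬H|E) = 1 − 0.1754 = 0.8246.

P(¬H | E) ≈ 0.8246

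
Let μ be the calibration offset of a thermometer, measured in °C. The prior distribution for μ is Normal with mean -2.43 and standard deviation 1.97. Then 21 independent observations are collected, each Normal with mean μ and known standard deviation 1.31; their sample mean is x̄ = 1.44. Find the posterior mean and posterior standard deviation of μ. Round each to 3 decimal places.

Prior precision 1/τ₀² = 1/1.97² = 0.257672; data precision n/σ² = 21/1.31² = 12.2370.
Posterior precision = 0.257672 + 12.2370 = 12.4947, giving posterior SD = 1/√12.4947 = 0.283.
Posterior mean = (0.257672·-2.43 + 12.2370·1.44) / 12.4947 = 1.360.

Posterior mean ≈ 1.360; posterior SD ≈ 0.283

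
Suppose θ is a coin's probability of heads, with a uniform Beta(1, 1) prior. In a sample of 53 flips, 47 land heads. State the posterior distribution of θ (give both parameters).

Posterior: Beta(48, 7)

The binomial likelihood is conjugate to the Beta prior: with 47 successes and 6 failures, the posterior is Beta(1+47, 1+6) = Beta(48, 7).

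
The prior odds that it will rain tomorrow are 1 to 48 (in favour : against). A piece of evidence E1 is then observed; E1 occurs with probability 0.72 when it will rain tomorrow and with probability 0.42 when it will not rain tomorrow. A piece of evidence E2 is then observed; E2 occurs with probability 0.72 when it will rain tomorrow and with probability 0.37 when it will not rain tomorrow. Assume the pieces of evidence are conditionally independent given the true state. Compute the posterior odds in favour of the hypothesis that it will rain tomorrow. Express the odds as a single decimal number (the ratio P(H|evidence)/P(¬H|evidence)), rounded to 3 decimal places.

Prior odds = 1/48 = 0.020833.
Likelihood ratio for E1 = 0.72/0.42 = 1.7143.
Likelihood ratio for E2 = 0.72/0.37 = 1.9459.
Posterior odds = prior odds × LR₁ × LR₂ = 0.069498.

Posterior odds ≈ 0.069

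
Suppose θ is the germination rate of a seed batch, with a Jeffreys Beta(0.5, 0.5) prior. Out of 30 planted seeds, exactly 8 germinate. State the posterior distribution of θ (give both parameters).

Posterior: Beta(8.5, 22.5)

The binomial likelihood is conjugate to the Beta prior: with 8 successes and 22 failures, the posterior is Beta(0.5+8, 0.5+22) = Beta(8.5, 22.5).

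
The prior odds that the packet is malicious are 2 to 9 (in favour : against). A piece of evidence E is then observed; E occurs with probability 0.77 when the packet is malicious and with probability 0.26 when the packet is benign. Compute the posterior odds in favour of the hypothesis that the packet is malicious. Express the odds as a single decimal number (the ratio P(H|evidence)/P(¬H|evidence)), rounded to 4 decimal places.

Posterior odds ≈ 0.6581

Prior odds = 2/9 = 0.22222.
Likelihood ratio for E = 0.77/0.26 = 2.9615.
Posterior odds = prior odds × LR = 0.65812.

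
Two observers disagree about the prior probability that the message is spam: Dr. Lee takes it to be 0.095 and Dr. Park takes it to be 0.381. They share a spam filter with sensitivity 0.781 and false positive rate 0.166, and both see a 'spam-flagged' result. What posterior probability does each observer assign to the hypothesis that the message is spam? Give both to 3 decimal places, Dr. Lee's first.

The likelihood ratio for a 'spam-flagged' result is 0.781/0.166 = 4.7048.
Dr. Lee: prior odds 0.095/0.905 = 0.10497; posterior odds 0.49388; posterior probability 0.331.
Dr. Park: prior odds 0.381/0.619 = 0.61551; posterior odds 2.8959; posterior probability 0.743.

Dr. Lee: 0.331; Dr. Park: 0.743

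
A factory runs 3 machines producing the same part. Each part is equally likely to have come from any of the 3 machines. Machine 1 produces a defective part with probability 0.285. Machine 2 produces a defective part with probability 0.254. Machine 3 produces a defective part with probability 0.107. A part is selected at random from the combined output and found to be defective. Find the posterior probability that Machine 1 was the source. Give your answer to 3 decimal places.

Posterior probability ≈ 0.441

P(defective|M1) = 0.285; P(defective|M2) = 0.254; P(defective|M3) = 0.107.
Prior × likelihood for each source: 0.333333·0.285=0.09500, 0.333333·0.254=0.08467, 0.333333·0.107=0.03567. Summing gives P(defective) = 0.21533.
P(Machine 1 | defective) = 0.09500 / 0.21533 = 0.441.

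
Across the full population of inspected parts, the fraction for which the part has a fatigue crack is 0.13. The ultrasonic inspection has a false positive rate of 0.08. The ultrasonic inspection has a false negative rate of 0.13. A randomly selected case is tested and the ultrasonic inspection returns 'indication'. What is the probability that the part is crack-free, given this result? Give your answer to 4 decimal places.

P(¬H | E) ≈ 0.3810

Let H be the event that the part has a fatigue crack. P(H) = 0.13, so P(¬H) = 0.87. With E the 'indication' result, P(E|H) = 0.87 and P(E|¬H) = 0.08.
P(E) = 0.87·0.13 + 0.08·0.87 = 0.11310 + 0.069600 = 0.18270.
By Bayes' theorem, P(H|E) = 0.11310 / 0.18270 = 0.6190. Hence P(¬H|E) = 1 − 0.6190 = 0.3810.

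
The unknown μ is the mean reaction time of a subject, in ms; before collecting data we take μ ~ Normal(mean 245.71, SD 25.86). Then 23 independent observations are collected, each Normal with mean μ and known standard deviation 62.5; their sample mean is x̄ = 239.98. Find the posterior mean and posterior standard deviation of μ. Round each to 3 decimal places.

Posterior mean ≈ 241.140; posterior SD ≈ 11.638

Prior precision 1/τ₀² = 1/25.86² = 0.00149535; data precision n/σ² = 23/62.5² = 0.00588800.
Posterior precision = 0.00149535 + 0.00588800 = 0.00738335, giving posterior SD = 1/√0.00738335 = 11.638.
Posterior mean = (0.00149535·245.71 + 0.00588800·239.98) / 0.00738335 = 241.140.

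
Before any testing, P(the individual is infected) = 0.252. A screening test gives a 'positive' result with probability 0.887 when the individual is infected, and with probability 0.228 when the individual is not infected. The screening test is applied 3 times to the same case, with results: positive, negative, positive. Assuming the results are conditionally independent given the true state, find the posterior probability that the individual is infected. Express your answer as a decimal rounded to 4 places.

Let H be the event that the individual is infected; start with P(H) = 0.252. P('positive'|H) = 0.887, P('positive'|¬H) = 0.228.
Update on result 1 ('positive'): P(H) ← 0.887·0.2520 / (0.887·0.2520 + 0.228·0.7480) = 0.22352/0.39407 = 0.5672.
Update on result 2 ('negative'): P(H) ← 0.113·0.5672 / (0.113·0.5672 + 0.772·0.4328) = 0.064096/0.39820 = 0.1610.
Update on result 3 ('positive'): P(H) ← 0.887·0.1610 / (0.887·0.1610 + 0.228·0.8390) = 0.14278/0.33408 = 0.4274.

Posterior P(H) ≈ 0.4274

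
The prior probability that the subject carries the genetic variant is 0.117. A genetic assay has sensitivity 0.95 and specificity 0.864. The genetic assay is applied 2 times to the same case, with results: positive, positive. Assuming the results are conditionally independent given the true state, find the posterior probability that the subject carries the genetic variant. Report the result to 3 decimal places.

With H the event that the subject carries the genetic variant, the joint likelihood of the observed sequence is P(data|H) = 0.95·0.95 = 0.90250 and P(data|¬H) = 0.136·0.136 = 0.018496.
Bayes: P(H|data) = 0.117·0.90250 / (0.117·0.90250 + 0.883·0.018496) = 0.10559/0.12192 = 0.8660.

Posterior P(H) ≈ 0.866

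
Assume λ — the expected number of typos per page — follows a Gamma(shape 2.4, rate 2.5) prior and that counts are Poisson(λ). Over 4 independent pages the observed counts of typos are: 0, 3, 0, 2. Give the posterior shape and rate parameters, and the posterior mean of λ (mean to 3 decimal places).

Posterior: Gamma(shape=7.4, rate=6.5); mean ≈ 1.138

The Poisson likelihood adds the total count to the shape and the number of exposure periods to the rate. Here ∑xᵢ = 5 and n = 4, so shape 2.4→7.4 and rate 2.5→6.5.
E[λ | data] = 7.4/6.5 = 1.138.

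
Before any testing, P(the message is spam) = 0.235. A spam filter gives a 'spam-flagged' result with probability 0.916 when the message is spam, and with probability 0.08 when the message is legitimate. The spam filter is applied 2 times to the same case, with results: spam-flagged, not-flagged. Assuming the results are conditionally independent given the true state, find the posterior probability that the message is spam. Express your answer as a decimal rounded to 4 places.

Posterior P(H) ≈ 0.2431

With H the event that the message is spam, the joint likelihood of the observed sequence is P(data|H) = 0.916·0.084 = 0.076944 and P(data|¬H) = 0.08·0.92 = 0.073600.
Bayes: P(H|data) = 0.235·0.076944 / (0.235·0.076944 + 0.765·0.073600) = 0.018082/0.074386 = 0.2431.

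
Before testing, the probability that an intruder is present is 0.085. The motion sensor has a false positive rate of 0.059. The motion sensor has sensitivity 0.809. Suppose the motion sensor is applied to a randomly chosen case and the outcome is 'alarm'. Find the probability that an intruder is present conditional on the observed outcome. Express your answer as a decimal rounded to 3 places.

Write H for 'an intruder is present'. Prior odds H:¬H = 0.085/0.915 = 0.092896. For the 'alarm' outcome, the likelihood ratio is 0.809/0.059 = 13.712.
Posterior odds = 0.092896 × 13.712 = 1.2738, so P(H|E) = 1.2738/(1+1.2738) = 0.560.

P(H | E) ≈ 0.560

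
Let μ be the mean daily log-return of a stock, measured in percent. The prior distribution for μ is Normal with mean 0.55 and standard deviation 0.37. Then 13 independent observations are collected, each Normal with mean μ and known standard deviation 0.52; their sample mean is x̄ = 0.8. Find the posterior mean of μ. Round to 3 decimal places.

Posterior mean ≈ 0.767

With known σ, the Normal prior is conjugate. Weight on the data is w = (n/σ²)/(n/σ² + 1/τ₀²) = 48.0769/(48.0769+7.30460) = 0.86810.
Posterior mean = w·x̄ + (1−w)·μ₀ = 0.86810·0.8 + 0.13190·0.55 = 0.767.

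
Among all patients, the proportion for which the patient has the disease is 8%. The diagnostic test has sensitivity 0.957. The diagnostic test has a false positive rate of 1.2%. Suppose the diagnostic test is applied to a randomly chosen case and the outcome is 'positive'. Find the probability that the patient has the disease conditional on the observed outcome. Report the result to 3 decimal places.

Let H be the event that the patient has the disease. P(H) = 0.08, so P(¬H) = 0.92. With E the 'positive' result, P(E|H) = 0.957 and P(E|¬H) = 0.012.
P(E) = 0.957·0.08 + 0.012·0.92 = 0.076560 + 0.011040 = 0.087600.
By Bayes' theorem, P(H|E) = 0.076560 / 0.087600 = 0.874.

P(H | E) ≈ 0.874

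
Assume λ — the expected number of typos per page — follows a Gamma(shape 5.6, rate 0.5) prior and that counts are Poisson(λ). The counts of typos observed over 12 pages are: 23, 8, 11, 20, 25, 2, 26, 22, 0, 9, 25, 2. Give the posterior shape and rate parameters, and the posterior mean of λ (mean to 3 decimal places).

The Poisson likelihood adds the total count to the shape and the number of exposure periods to the rate. Here ∑xᵢ = 173 and n = 12, so shape 5.6→178.6 and rate 0.5→12.5.
E[λ | data] = 178.6/12.5 = 14.288.

Posterior: Gamma(shape=178.6, rate=12.5); mean ≈ 14.288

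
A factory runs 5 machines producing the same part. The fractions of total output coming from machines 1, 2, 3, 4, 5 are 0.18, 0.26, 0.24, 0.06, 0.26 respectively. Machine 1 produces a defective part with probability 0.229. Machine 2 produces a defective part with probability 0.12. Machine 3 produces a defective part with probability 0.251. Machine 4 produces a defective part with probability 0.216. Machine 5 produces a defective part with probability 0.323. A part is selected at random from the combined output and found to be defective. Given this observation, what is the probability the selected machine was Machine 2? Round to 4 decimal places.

Posterior probability ≈ 0.1359

P(defective|M1) = 0.229; P(defective|M2) = 0.12; P(defective|M3) = 0.251; P(defective|M4) = 0.216; P(defective|M5) = 0.323.
Prior × likelihood for each source: 0.18·0.229=0.04122, 0.26·0.12=0.03120, 0.24·0.251=0.06024, 0.06·0.216=0.01296, 0.26·0.323=0.08398. Summing gives P(defective) = 0.22960.
P(Machine 2 | defective) = 0.03120 / 0.22960 = 0.1359.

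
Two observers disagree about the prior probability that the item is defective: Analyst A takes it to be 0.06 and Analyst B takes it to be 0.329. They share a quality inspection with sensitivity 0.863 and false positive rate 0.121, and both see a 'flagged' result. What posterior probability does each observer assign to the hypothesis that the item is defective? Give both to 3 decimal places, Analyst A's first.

The likelihood ratio for a 'flagged' result is 0.863/0.121 = 7.1322.
Analyst A: prior odds 0.06/0.94 = 0.063830; posterior odds 0.45525; posterior probability 0.313.
Analyst B: prior odds 0.329/0.671 = 0.49031; posterior odds 3.4970; posterior probability 0.778.

Analyst A: 0.313; Analyst B: 0.778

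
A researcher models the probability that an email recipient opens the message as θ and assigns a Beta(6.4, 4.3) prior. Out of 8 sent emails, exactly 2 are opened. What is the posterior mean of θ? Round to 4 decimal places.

The binomial likelihood is conjugate to the Beta prior: with 2 successes and 6 failures, the posterior is Beta(6.4+2, 4.3+6) = Beta(8.4, 10.3).
Posterior mean = α/(α+β) = 8.4/18.7 = 0.4492.

Posterior mean ≈ 0.4492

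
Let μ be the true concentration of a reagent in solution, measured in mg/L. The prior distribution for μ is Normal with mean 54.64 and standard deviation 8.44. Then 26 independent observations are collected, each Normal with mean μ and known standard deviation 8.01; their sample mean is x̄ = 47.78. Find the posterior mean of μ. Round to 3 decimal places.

Posterior mean ≈ 48.010

Prior precision 1/τ₀² = 1/8.44² = 0.0140383; data precision n/σ² = 26/8.01² = 0.405236.
Posterior precision = 0.0140383 + 0.405236 = 0.419275.
Posterior mean = (0.0140383·54.64 + 0.405236·47.78) / 0.419275 = 48.010.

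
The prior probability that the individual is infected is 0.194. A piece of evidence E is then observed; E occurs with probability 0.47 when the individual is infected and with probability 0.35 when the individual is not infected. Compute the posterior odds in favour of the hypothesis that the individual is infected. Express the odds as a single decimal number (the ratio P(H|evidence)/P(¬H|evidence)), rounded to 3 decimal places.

Prior odds = 0.194/(1−0.194) = 0.24069.
Likelihood ratio for E = 0.47/0.35 = 1.3429.
Posterior odds = prior odds × LR = 0.32322.

Posterior odds ≈ 0.323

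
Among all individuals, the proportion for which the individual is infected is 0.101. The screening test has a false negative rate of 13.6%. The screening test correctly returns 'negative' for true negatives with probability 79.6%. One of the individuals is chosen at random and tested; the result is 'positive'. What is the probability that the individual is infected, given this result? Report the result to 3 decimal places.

Let H be the event that the individual is infected. P(H) = 0.101, so P(¬H) = 0.899. With E the 'positive' result, P(E|H) = 0.864 and P(E|¬H) = 0.204.
P(E) = 0.864·0.101 + 0.204·0.899 = 0.087264 + 0.18340 = 0.27066.
By Bayes' theorem, P(H|E) = 0.087264 / 0.27066 = 0.322.

P(H | E) ≈ 0.322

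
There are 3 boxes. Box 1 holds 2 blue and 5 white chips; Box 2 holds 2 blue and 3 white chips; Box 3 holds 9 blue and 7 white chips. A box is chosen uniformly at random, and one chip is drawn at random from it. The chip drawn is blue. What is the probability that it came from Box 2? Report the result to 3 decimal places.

Tabulate prior·likelihood by source: [1] prior 0.333333, lik 0.2857, product 0.09524; [2] prior 0.333333, lik 0.4, product 0.1333; [3] prior 0.333333, lik 0.5625, product 0.1875.
Normalizing constant = 0.41607; the posterior for Box 2 is its product over the sum, 0.1333/0.41607 = 0.320.

Posterior probability ≈ 0.320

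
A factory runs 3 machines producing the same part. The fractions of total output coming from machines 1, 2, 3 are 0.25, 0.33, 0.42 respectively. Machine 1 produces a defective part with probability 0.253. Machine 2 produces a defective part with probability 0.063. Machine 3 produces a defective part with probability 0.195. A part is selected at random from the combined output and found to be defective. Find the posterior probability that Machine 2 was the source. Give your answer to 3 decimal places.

P(defective|M1) = 0.253; P(defective|M2) = 0.063; P(defective|M3) = 0.195.
Prior × likelihood for each source: 0.25·0.253=0.06325, 0.33·0.063=0.02079, 0.42·0.195=0.08190. Summing gives P(defective) = 0.16594.
P(Machine 2 | defective) = 0.02079 / 0.16594 = 0.125.

Posterior probability ≈ 0.125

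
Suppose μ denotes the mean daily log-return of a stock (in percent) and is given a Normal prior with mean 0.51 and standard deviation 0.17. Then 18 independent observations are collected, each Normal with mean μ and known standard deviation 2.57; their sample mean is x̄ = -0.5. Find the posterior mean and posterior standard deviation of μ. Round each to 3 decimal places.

Posterior mean ≈ 0.436; posterior SD ≈ 0.164

With known σ, the Normal prior is conjugate. Weight on the data is w = (n/σ²)/(n/σ² + 1/τ₀²) = 2.72525/(2.72525+34.6021) = 0.073010.
Posterior mean = w·x̄ + (1−w)·μ₀ = 0.073010·-0.5 + 0.92699·0.51 = 0.436. Posterior variance = 1/(2.72525+34.6021) = 0.0267900, so SD = 0.164.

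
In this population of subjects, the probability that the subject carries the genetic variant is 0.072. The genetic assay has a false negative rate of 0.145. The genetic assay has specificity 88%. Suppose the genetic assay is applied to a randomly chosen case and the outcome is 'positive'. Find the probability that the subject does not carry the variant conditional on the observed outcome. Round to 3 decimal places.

P(¬H | E) ≈ 0.644

Write H for 'the subject carries the genetic variant'. Prior odds H:¬H = 0.072/0.928 = 0.077586. For the 'positive' outcome, the likelihood ratio is 0.855/0.12 = 7.1250.
Posterior odds = 0.077586 × 7.1250 = 0.55280, so P(H|E) = 0.55280/(1+0.55280) = 0.356. Then P(¬H|E) = 1 − 0.356 = 0.644.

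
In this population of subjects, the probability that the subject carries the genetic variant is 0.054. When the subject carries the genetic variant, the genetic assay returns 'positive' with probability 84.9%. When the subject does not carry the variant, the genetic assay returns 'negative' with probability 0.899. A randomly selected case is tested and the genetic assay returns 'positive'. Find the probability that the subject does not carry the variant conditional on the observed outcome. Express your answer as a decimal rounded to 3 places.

P(¬H | E) ≈ 0.676

Let H be the event that the subject carries the genetic variant. P(H) = 0.054, so P(¬H) = 0.946. With E the 'positive' result, P(E|H) = 0.849 and P(E|¬H) = 0.101.
P(E) = 0.849·0.054 + 0.101·0.946 = 0.045846 + 0.095546 = 0.14139.
By Bayes' theorem, P(H|E) = 0.045846 / 0.14139 = 0.324. Hence P(¬H|E) = 1 − 0.324 = 0.676.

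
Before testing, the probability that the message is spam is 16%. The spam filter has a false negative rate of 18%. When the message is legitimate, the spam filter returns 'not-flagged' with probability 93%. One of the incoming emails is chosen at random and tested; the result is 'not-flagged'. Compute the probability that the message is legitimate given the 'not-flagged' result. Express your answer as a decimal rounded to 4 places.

P(¬H | E) ≈ 0.9644

Let H be the event that the message is spam. P(H) = 0.16, so P(¬H) = 0.84. With E the 'not-flagged' result, P(E|H) = 0.18 and P(E|¬H) = 0.93.
P(E) = 0.18·0.16 + 0.93·0.84 = 0.028800 + 0.78120 = 0.81000.
By Bayes' theorem, P(H|E) = 0.028800 / 0.81000 = 0.0356. Hence P(¬H|E) = 1 − 0.0356 = 0.9644.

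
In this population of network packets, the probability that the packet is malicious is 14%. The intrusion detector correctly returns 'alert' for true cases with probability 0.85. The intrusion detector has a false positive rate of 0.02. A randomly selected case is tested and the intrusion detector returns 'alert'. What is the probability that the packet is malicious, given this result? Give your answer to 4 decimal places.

P(H | E) ≈ 0.8737

Let H be the event that the packet is malicious. P(H) = 0.14, so P(¬H) = 0.86. With E the 'alert' result, P(E|H) = 0.85 and P(E|¬H) = 0.02.
P(E) = 0.85·0.14 + 0.02·0.86 = 0.11900 + 0.017200 = 0.13620.
By Bayes' theorem, P(H|E) = 0.11900 / 0.13620 = 0.8737.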